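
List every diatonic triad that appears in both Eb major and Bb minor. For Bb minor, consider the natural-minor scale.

Triads in Eb major: Eb (I), Fm (ii), Gm (iii), Ab (IV), Bb (V), Cm (vi), Ddim (vii°).
Triads in Bb minor (natural minor): Bbm (i), Cdim (ii°), Db (III), Ebm (iv), Fm (v), Gb (VI), Ab (VII).
Shared triads with their functions: Fm (ii in Eb major, v in Bb minor); Ab (IV in Eb major, VII in Bb minor).

Fm, Ab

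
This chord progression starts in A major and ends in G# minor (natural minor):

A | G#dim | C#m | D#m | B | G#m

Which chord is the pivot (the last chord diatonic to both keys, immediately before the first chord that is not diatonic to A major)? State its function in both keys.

Chords diatonic to A major: A, Bm, C#m, D, E, F#m, G#dim.
Reading the progression, the first chord not in that set is D#m, so the modulation leaves A major there.
The chord immediately before D#m is C#m, which is diatonic to both keys: iii in A major and iv in G# minor.

C#m — iii in A major, iv in G# minor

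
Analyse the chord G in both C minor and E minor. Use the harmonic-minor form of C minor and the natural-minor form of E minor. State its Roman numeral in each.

V in C minor; III in E minor

The scale of C minor (harmonic minor) is C D Eb F G Ab B; G is degree 5, and the triad built there (G-B-D) is major, so it is V.
The scale of E minor (natural minor) is E F# G A B C D; G is degree 3, and the triad built there (G-B-D) is major, so it is III.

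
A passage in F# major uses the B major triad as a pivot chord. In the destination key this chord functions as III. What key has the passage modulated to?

G# minor

The numeral III denotes a major triad on scale degree 3. With B on degree 3, the tonic of the new key is G#.
Degree 3 carries a major triad in natural-minor keys, so the destination is G# minor.
Check: the diatonic triads of G# minor (natural minor) are G#m (i), A#dim (ii°), B (III), C#m (iv), D#m (v), E (VI), F# (VII) — B major is indeed III.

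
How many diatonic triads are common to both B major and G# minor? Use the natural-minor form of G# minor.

7

Diatonic triads of B major: B (I), C#m (ii), D#m (iii), E (IV), F# (V), G#m (vi), A#dim (vii°).
Diatonic triads of G# minor (natural minor): G#m (i), A#dim (ii°), B (III), C#m (iv), D#m (v), E (VI), F# (VII).
Matching root and quality in both lists: B, C#m, D#m, E, F#, G#m, A#dim.
That gives 7 common triads.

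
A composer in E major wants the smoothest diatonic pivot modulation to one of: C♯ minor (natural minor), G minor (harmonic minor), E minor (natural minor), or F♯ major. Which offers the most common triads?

Triads of E major: E major (I), F♯ minor (ii), G♯ minor (iii), A major (IV), B major (V), C♯ minor (vi), D♯ diminished (vii°).
C♯ minor (natural minor) shares 7: E, F♯m, G♯m, A, B, C♯m, D♯dim.
G minor (harmonic minor) shares 0: none.
E minor (natural minor) shares 0: none.
F♯ major shares 2: G♯m, B.
The most common triads (7) are shared with C♯ minor.

C♯ minor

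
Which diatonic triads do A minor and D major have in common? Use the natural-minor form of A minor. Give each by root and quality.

Triads in A minor (natural minor): Am (i), Bdim (ii°), C (III), Dm (iv), Em (v), F (VI), G (VII).
Triads in D major: D (I), Em (ii), F#m (iii), G (IV), A (V), Bm (vi), C#dim (vii°).
Shared triads with their functions: Em (v in A minor, ii in D major); G (VII in A minor, IV in D major).

Em, G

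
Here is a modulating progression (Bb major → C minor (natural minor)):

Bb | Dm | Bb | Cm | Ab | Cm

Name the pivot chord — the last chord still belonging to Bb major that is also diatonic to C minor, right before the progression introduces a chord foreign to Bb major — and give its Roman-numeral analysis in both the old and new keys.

Cm — ii in Bb major, i in C minor

Chords diatonic to Bb major: Bb, Cm, Dm, Eb, F, Gm, Adim.
Reading the progression, the first chord not in that set is Ab, so the modulation leaves Bb major there.
The chord immediately before Ab is Cm, which is diatonic to both keys: ii in Bb major and i in C minor.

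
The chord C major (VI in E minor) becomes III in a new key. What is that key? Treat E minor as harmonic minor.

A minor

The numeral III denotes a major triad on scale degree 3. With C on degree 3, the tonic of the new key is A.
Degree 3 carries a major triad in natural-minor keys, so the destination is A minor.
Check: the diatonic triads of A minor (natural minor) are Am (i), Bdim (ii°), C (III), Dm (iv), Em (v), F (VI), G (VII) — C major is indeed III.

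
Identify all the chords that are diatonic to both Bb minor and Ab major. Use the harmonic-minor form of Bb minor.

Triads in Bb minor (harmonic minor): Bbm (i), Cdim (ii°), Dbaug (III+), Ebm (iv), F (V), Gb (VI), Adim (vii°).
Triads in Ab major: Ab (I), Bbm (ii), Cm (iii), Db (IV), Eb (V), Fm (vi), Gdim (vii°).
Shared triads with their functions: Bbm (i in Bb minor, ii in Ab major).

Bbm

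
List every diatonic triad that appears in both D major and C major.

Em, G

Triads in D major: D major (I), E minor (ii), F# minor (iii), G major (IV), A major (V), B minor (vi), C# diminished (vii°).
Triads in C major: C major (I), D minor (ii), E minor (iii), F major (IV), G major (V), A minor (vi), B diminished (vii°).
Shared triads with their functions: E minor (ii in D major, iii in C major); G major (IV in D major, V in C major).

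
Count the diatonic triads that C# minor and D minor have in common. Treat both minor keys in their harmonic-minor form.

1

Diatonic triads of C# minor (harmonic minor): C#m (i), D#dim (ii°), Eaug (III+), F#m (iv), G# (V), A (VI), B#dim (vii°).
Diatonic triads of D minor (harmonic minor): Dm (i), Edim (ii°), Faug (III+), Gm (iv), A (V), Bb (VI), C#dim (vii°).
Matching root and quality in both lists: A.
That gives 1 common triad.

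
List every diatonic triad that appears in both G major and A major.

Bm, D

Triads in G major: G (I), Am (ii), Bm (iii), C (IV), D (V), Em (vi), F#dim (vii°).
Triads in A major: A (I), Bm (ii), C#m (iii), D (IV), E (V), F#m (vi), G#dim (vii°).
Shared triads with their functions: Bm (iii in G major, ii in A major); D (V in G major, IV in A major).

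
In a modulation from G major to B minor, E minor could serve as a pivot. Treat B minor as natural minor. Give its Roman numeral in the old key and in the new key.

vi in G major; iv in B minor

The scale of G major is G A B C D E F♯; E is degree 6, and the triad built there (E-G-B) is minor, so it is vi.
The scale of B minor (natural minor) is B C♯ D E F♯ G A; E is degree 4, and the triad built there (E-G-B) is minor, so it is iv.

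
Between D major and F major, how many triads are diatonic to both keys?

0

Diatonic triads of D major: D (I), Em (ii), F#m (iii), G (IV), A (V), Bm (vi), C#dim (vii°).
Diatonic triads of F major: F (I), Gm (ii), Am (iii), Bb (IV), C (V), Dm (vi), Edim (vii°).
No triad has the same root and quality in both keys.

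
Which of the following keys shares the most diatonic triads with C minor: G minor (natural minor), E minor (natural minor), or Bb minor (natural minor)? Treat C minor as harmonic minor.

Bb minor

Triads of C minor (harmonic minor): Cm (i), Ddim (ii°), Ebaug (III+), Fm (iv), G (V), Ab (VI), Bdim (vii°).
G minor (natural minor) shares 1: Cm.
E minor (natural minor) shares 1: G.
Bb minor (natural minor) shares 2: Fm, Ab.
The most common triads (2) are shared with Bb minor.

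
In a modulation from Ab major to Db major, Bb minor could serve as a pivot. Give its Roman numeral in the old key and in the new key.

ii in Ab major; vi in Db major

The scale of Ab major is Ab Bb C Db Eb F G; Bb is degree 2, and the triad built there (Bb-Db-F) is minor, so it is ii.
The scale of Db major is Db Eb F Gb Ab Bb C; Bb is degree 6, and the triad built there (Bb-Db-F) is minor, so it is vi.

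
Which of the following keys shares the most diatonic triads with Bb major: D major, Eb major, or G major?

Eb major

Triads of Bb major: Bb (I), Cm (ii), Dm (iii), Eb (IV), F (V), Gm (vi), Adim (vii°).
D major shares 0: none.
Eb major shares 4: Bb, Cm, Eb, Gm.
G major shares 0: none.
The most common triads (4) are shared with Eb major.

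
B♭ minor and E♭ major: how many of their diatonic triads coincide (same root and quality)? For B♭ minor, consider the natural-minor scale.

Diatonic triads of B♭ minor (natural minor): B♭m (i), Cdim (ii°), D♭ (III), E♭m (iv), Fm (v), G♭ (VI), A♭ (VII).
Diatonic triads of E♭ major: E♭ (I), Fm (ii), Gm (iii), A♭ (IV), B♭ (V), Cm (vi), Ddim (vii°).
Matching root and quality in both lists: Fm, A♭.
That gives 2 common triads.

2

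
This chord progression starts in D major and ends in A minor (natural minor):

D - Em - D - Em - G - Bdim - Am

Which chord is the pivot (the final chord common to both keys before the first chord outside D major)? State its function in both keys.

G — IV in D major, VII in A minor

Chords diatonic to D major: D, Em, F♯m, G, A, Bm, C♯dim.
Reading the progression, the first chord not in that set is Bdim, so the modulation leaves D major there.
The chord immediately before Bdim is G, which is diatonic to both keys: IV in D major and VII in A minor.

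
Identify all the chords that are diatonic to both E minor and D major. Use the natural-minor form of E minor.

Em, G, Bm, D

Triads in E minor (natural minor): Em (i), F♯dim (ii°), G (III), Am (iv), Bm (v), C (VI), D (VII).
Triads in D major: D (I), Em (ii), F♯m (iii), G (IV), A (V), Bm (vi), C♯dim (vii°).
Shared triads with their functions: Em (i in E minor, ii in D major); G (III in E minor, IV in D major); Bm (v in E minor, vi in D major); D (VII in E minor, I in D major).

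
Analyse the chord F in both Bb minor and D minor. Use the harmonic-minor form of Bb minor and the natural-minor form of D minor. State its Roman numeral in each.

The scale of Bb minor (harmonic minor) is Bb C Db Eb F Gb A; F is degree 5, and the triad built there (F-A-C) is major, so it is V.
The scale of D minor (natural minor) is D E F G A Bb C; F is degree 3, and the triad built there (F-A-C) is major, so it is III.

V in Bb minor; III in D minor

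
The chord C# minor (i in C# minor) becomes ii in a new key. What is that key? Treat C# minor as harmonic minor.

B major

The numeral ii denotes a minor triad on scale degree 2. With C# on degree 2, the tonic of the new key is B.
Degree 2 carries a minor triad in major keys, so the destination is B major.
Check: the diatonic triads of B major are B (I), C#m (ii), D#m (iii), E (IV), F# (V), G#m (vi), A#dim (vii°) — C# minor is indeed ii.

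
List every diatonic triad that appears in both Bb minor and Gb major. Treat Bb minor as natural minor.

Triads in Bb minor (natural minor): Bbm (i), Cdim (ii°), Db (III), Ebm (iv), Fm (v), Gb (VI), Ab (VII).
Triads in Gb major: Gb (I), Abm (ii), Bbm (iii), Cb (IV), Db (V), Ebm (vi), Fdim (vii°).
Shared triads with their functions: Bbm (i in Bb minor, iii in Gb major); Db (III in Bb minor, V in Gb major); Ebm (iv in Bb minor, vi in Gb major); Gb (VI in Bb minor, I in Gb major).

Bbm, Db, Ebm, Gb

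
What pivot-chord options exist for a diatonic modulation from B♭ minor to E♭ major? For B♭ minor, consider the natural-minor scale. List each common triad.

Triads in B♭ minor (natural minor): B♭m (i), Cdim (ii°), D♭ (III), E♭m (iv), Fm (v), G♭ (VI), A♭ (VII).
Triads in E♭ major: E♭ (I), Fm (ii), Gm (iii), A♭ (IV), B♭ (V), Cm (vi), Ddim (vii°).
Shared triads with their functions: Fm (v in B♭ minor, ii in E♭ major); A♭ (VII in B♭ minor, IV in E♭ major).

Fm, A♭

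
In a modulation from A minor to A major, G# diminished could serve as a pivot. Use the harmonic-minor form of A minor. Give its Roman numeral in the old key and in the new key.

vii° in A minor; vii° in A major

The scale of A minor (harmonic minor) is A B C D E F G#; G# is degree 7, and the triad built there (G#-B-D) is diminished, so it is vii°.
The scale of A major is A B C# D E F# G#; G# is degree 7, and the triad built there (G#-B-D) is diminished, so it is vii°.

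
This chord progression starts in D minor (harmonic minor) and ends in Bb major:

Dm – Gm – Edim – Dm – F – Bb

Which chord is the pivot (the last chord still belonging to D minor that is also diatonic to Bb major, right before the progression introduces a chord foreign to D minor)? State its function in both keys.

Chords diatonic to D minor: Dm, Edim, Faug, Gm, A, Bb, C#dim.
Reading the progression, the first chord not in that set is F, so the modulation leaves D minor there.
The chord immediately before F is Dm, which is diatonic to both keys: i in D minor and iii in Bb major.

Dm — i in D minor, iii in Bb major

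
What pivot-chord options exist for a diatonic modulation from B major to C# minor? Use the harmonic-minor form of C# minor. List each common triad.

C#m

Triads in B major: B (I), C#m (ii), D#m (iii), E (IV), F# (V), G#m (vi), A#dim (vii°).
Triads in C# minor (harmonic minor): C#m (i), D#dim (ii°), Eaug (III+), F#m (iv), G# (V), A (VI), B#dim (vii°).
Shared triads with their functions: C#m (ii in B major, i in C# minor).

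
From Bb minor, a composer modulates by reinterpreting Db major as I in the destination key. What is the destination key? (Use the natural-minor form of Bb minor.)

Db major

The numeral I denotes a major triad on scale degree 1. With Db on degree 1, the tonic of the new key is Db.
Degree 1 carries a major triad in major keys, so the destination is Db major.
Check: the diatonic triads of Db major are Db (I), Ebm (ii), Fm (iii), Gb (IV), Ab (V), Bbm (vi), Cdim (vii°) — Db major is indeed I.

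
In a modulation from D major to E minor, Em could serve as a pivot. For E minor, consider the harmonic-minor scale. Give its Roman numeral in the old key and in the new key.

The scale of D major is D E F# G A B C#; E is degree 2, and the triad built there (E-G-B) is minor, so it is ii.
The scale of E minor (harmonic minor) is E F# G A B C D#; E is degree 1, and the triad built there (E-G-B) is minor, so it is i.

ii in D major; i in E minor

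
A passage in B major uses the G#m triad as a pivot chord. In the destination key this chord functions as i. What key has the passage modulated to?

G# minor

The numeral i denotes a minor triad on scale degree 1. With G# on degree 1, the tonic of the new key is G#.
Degree 1 carries a minor triad in minor keys, so the destination is G# minor.
Check: the diatonic triads of G# minor (natural minor) are G#m (i), A#dim (ii°), B (III), C#m (iv), D#m (v), E (VI), F# (VII) — G#m is indeed i.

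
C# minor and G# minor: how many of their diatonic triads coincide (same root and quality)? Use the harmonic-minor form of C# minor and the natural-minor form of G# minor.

Diatonic triads of C# minor (harmonic minor): C#m (i), D#dim (ii°), Eaug (III+), F#m (iv), G# (V), A (VI), B#dim (vii°).
Diatonic triads of G# minor (natural minor): G#m (i), A#dim (ii°), B (III), C#m (iv), D#m (v), E (VI), F# (VII).
Matching root and quality in both lists: C#m.
That gives 1 common triad.

1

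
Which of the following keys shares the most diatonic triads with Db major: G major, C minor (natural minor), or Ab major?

Triads of Db major: Db major (I), Eb minor (ii), F minor (iii), Gb major (IV), Ab major (V), Bb minor (vi), C diminished (vii°).
G major shares 0: none.
C minor (natural minor) shares 2: Fm, Ab.
Ab major shares 4: Db, Fm, Ab, Bbm.
The most common triads (4) are shared with Ab major.

Ab major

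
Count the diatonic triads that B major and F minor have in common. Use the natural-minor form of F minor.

Diatonic triads of B major: B (I), C#m (ii), D#m (iii), E (IV), F# (V), G#m (vi), A#dim (vii°).
Diatonic triads of F minor (natural minor): Fm (i), Gdim (ii°), Ab (III), Bbm (iv), Cm (v), Db (VI), Eb (VII).
No triad has the same root and quality in both keys.

0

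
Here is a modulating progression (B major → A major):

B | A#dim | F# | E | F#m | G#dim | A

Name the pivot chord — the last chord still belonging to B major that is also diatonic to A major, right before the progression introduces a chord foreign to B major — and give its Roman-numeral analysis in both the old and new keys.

E — IV in B major, V in A major

Chords diatonic to B major: B, C#m, D#m, E, F#, G#m, A#dim.
Reading the progression, the first chord not in that set is F#m, so the modulation leaves B major there.
The chord immediately before F#m is E, which is diatonic to both keys: IV in B major and V in A major.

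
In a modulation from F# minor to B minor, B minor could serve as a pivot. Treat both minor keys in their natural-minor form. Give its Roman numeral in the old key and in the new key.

iv in F# minor; i in B minor

The scale of F# minor (natural minor) is F# G# A B C# D E; B is degree 4, and the triad built there (B-D-F#) is minor, so it is iv.
The scale of B minor (natural minor) is B C# D E F# G A; B is degree 1, and the triad built there (B-D-F#) is minor, so it is i.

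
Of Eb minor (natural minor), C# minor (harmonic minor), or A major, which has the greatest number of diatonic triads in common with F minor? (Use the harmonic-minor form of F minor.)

Eb minor

Triads of F minor (harmonic minor): F minor (i), G diminished (ii°), Ab augmented (III+), Bb minor (iv), C major (V), Db major (VI), E diminished (vii°).
Eb minor (natural minor) shares 2: Bbm, Db.
C# minor (harmonic minor) shares 0: none.
A major shares 0: none.
The most common triads (2) are shared with Eb minor.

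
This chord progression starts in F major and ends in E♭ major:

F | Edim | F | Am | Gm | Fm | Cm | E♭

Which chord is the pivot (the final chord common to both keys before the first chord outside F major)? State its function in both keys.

Gm — ii in F major, iii in E♭ major

Chords diatonic to F major: F, Gm, Am, B♭, C, Dm, Edim.
Reading the progression, the first chord not in that set is Fm, so the modulation leaves F major there.
The chord immediately before Fm is Gm, which is diatonic to both keys: ii in F major and iii in E♭ major.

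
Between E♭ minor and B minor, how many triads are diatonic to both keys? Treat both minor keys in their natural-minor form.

Diatonic triads of E♭ minor (natural minor): E♭ minor (i), F diminished (ii°), G♭ major (III), A♭ minor (iv), B♭ minor (v), C♭ major (VI), D♭ major (VII).
Diatonic triads of B minor (natural minor): B minor (i), C♯ diminished (ii°), D major (III), E minor (iv), F♯ minor (v), G major (VI), A major (VII).
No triad has the same root and quality in both keys.

0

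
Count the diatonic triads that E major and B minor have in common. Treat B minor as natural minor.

2

Diatonic triads of E major: E (I), F#m (ii), G#m (iii), A (IV), B (V), C#m (vi), D#dim (vii°).
Diatonic triads of B minor (natural minor): Bm (i), C#dim (ii°), D (III), Em (iv), F#m (v), G (VI), A (VII).
Matching root and quality in both lists: F#m, A.
That gives 2 common triads.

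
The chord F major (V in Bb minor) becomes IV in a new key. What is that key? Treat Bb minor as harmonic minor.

The numeral IV denotes a major triad on scale degree 4. With F on degree 4, the tonic of the new key is C.
Degree 4 carries a major triad in major keys, so the destination is C major.
Check: the diatonic triads of C major are C (I), Dm (ii), Em (iii), F (IV), G (V), Am (vi), Bdim (vii°) — F major is indeed IV.

C major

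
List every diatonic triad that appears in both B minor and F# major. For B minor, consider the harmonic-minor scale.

Triads in B minor (harmonic minor): Bm (i), C#dim (ii°), Daug (III+), Em (iv), F# (V), G (VI), A#dim (vii°).
Triads in F# major: F# (I), G#m (ii), A#m (iii), B (IV), C# (V), D#m (vi), E#dim (vii°).
Shared triads with their functions: F# (V in B minor, I in F# major).

F#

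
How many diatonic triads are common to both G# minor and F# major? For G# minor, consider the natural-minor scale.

4

Diatonic triads of G# minor (natural minor): G#m (i), A#dim (ii°), B (III), C#m (iv), D#m (v), E (VI), F# (VII).
Diatonic triads of F# major: F# (I), G#m (ii), A#m (iii), B (IV), C# (V), D#m (vi), E#dim (vii°).
Matching root and quality in both lists: G#m, B, D#m, F#.
That gives 4 common triads.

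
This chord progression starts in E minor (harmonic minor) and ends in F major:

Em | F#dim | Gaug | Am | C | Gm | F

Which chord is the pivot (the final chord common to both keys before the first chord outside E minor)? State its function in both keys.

C — VI in E minor, V in F major

Chords diatonic to E minor: Em, F#dim, Gaug, Am, B, C, D#dim.
Reading the progression, the first chord not in that set is Gm, so the modulation leaves E minor there.
The chord immediately before Gm is C, which is diatonic to both keys: VI in E minor and V in F major.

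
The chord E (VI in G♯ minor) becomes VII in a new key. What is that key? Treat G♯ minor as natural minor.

F♯ minor

The numeral VII denotes a major triad on scale degree 7. With E on degree 7, the tonic of the new key is F♯.
Degree 7 carries a major triad in natural-minor keys, so the destination is F♯ minor.
Check: the diatonic triads of F♯ minor (natural minor) are F♯m (i), G♯dim (ii°), A (III), Bm (iv), C♯m (v), D (VI), E (VII) — E is indeed VII.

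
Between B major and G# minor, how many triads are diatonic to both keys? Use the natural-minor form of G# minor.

Diatonic triads of B major: B major (I), C# minor (ii), D# minor (iii), E major (IV), F# major (V), G# minor (vi), A# diminished (vii°).
Diatonic triads of G# minor (natural minor): G# minor (i), A# diminished (ii°), B major (III), C# minor (iv), D# minor (v), E major (VI), F# major (VII).
Matching root and quality in both lists: B major, C# minor, D# minor, E major, F# major, G# minor, A# diminished.
That gives 7 common triads.

7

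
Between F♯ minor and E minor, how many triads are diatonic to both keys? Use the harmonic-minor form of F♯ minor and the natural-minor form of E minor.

Diatonic triads of F♯ minor (harmonic minor): F♯m (i), G♯dim (ii°), Aaug (III+), Bm (iv), C♯ (V), D (VI), E♯dim (vii°).
Diatonic triads of E minor (natural minor): Em (i), F♯dim (ii°), G (III), Am (iv), Bm (v), C (VI), D (VII).
Matching root and quality in both lists: Bm, D.
That gives 2 common triads.

2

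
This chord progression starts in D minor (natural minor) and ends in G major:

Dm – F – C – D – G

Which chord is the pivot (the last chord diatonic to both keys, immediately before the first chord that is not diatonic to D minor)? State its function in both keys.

C — VII in D minor, IV in G major

Chords diatonic to D minor: Dm, Edim, F, Gm, Am, Bb, C.
Reading the progression, the first chord not in that set is D, so the modulation leaves D minor there.
The chord immediately before D is C, which is diatonic to both keys: VII in D minor and IV in G major.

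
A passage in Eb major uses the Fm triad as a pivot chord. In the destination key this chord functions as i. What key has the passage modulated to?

The numeral i denotes a minor triad on scale degree 1. With F on degree 1, the tonic of the new key is F.
Degree 1 carries a minor triad in minor keys, so the destination is F minor.
Check: the diatonic triads of F minor (natural minor) are Fm (i), Gdim (ii°), Ab (III), Bbm (iv), Cm (v), Db (VI), Eb (VII) — Fm is indeed i.

F minor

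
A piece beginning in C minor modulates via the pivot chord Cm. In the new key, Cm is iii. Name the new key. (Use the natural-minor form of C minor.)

The numeral iii denotes a minor triad on scale degree 3. With C on degree 3, the tonic of the new key is Ab.
Degree 3 carries a minor triad in major keys, so the destination is Ab major.
Check: the diatonic triads of Ab major are Ab (I), Bbm (ii), Cm (iii), Db (IV), Eb (V), Fm (vi), Gdim (vii°) — Cm is indeed iii.

Ab major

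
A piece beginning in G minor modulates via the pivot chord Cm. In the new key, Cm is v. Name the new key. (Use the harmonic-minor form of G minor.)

F minor

The numeral v denotes a minor triad on scale degree 5. With C on degree 5, the tonic of the new key is F.
Degree 5 carries a minor triad in natural-minor keys, so the destination is F minor.
Check: the diatonic triads of F minor (natural minor) are Fm (i), Gdim (ii°), Ab (III), Bbm (iv), Cm (v), Db (VI), Eb (VII) — Cm is indeed v.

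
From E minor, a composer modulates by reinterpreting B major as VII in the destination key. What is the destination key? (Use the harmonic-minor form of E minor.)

C# minor

The numeral VII denotes a major triad on scale degree 7. With B on degree 7, the tonic of the new key is C#.
Degree 7 carries a major triad in natural-minor keys, so the destination is C# minor.
Check: the diatonic triads of C# minor (natural minor) are C#m (i), D#dim (ii°), E (III), F#m (iv), G#m (v), A (VI), B (VII) — B major is indeed VII.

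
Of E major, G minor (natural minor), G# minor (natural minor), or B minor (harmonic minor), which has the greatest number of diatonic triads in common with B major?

G# minor

Triads of B major: B major (I), C# minor (ii), D# minor (iii), E major (IV), F# major (V), G# minor (vi), A# diminished (vii°).
E major shares 4: B, C#m, E, G#m.
G minor (natural minor) shares 0: none.
G# minor (natural minor) shares 7: B, C#m, D#m, E, F#, G#m, A#dim.
B minor (harmonic minor) shares 2: F#, A#dim.
The most common triads (7) are shared with G# minor.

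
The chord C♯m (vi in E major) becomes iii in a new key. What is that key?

The numeral iii denotes a minor triad on scale degree 3. With C♯ on degree 3, the tonic of the new key is A.
Degree 3 carries a minor triad in major keys, so the destination is A major.
Check: the diatonic triads of A major are A (I), Bm (ii), C♯m (iii), D (IV), E (V), F♯m (vi), G♯dim (vii°) — C♯m is indeed iii.

A major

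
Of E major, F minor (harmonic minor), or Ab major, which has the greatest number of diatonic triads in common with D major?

E major

Triads of D major: D (I), Em (ii), F#m (iii), G (IV), A (V), Bm (vi), C#dim (vii°).
E major shares 2: F#m, A.
F minor (harmonic minor) shares 0: none.
Ab major shares 0: none.
The most common triads (2) are shared with E major.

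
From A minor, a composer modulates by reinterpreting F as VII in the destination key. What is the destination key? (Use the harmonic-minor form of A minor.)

G minor

The numeral VII denotes a major triad on scale degree 7. With F on degree 7, the tonic of the new key is G.
Degree 7 carries a major triad in natural-minor keys, so the destination is G minor.
Check: the diatonic triads of G minor (natural minor) are Gm (i), Adim (ii°), Bb (III), Cm (iv), Dm (v), Eb (VI), F (VII) — F is indeed VII.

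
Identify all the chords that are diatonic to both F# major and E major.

G#m, B

Triads in F# major: F# (I), G#m (ii), A#m (iii), B (IV), C# (V), D#m (vi), E#dim (vii°).
Triads in E major: E (I), F#m (ii), G#m (iii), A (IV), B (V), C#m (vi), D#dim (vii°).
Shared triads with their functions: G#m (ii in F# major, iii in E major); B (IV in F# major, V in E major).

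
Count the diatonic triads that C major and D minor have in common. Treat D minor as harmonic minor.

Diatonic triads of C major: C (I), Dm (ii), Em (iii), F (IV), G (V), Am (vi), Bdim (vii°).
Diatonic triads of D minor (harmonic minor): Dm (i), Edim (ii°), Faug (III+), Gm (iv), A (V), B♭ (VI), C♯dim (vii°).
Matching root and quality in both lists: Dm.
That gives 1 common triad.

1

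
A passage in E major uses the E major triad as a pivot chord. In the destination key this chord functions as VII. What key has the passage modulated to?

The numeral VII denotes a major triad on scale degree 7. With E on degree 7, the tonic of the new key is F#.
Degree 7 carries a major triad in natural-minor keys, so the destination is F# minor.
Check: the diatonic triads of F# minor (natural minor) are F#m (i), G#dim (ii°), A (III), Bm (iv), C#m (v), D (VI), E (VII) — E major is indeed VII.

F# minor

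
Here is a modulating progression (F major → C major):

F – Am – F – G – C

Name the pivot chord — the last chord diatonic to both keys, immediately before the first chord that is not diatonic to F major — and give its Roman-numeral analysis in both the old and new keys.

Chords diatonic to F major: F, Gm, Am, B♭, C, Dm, Edim.
Reading the progression, the first chord not in that set is G, so the modulation leaves F major there.
The chord immediately before G is F, which is diatonic to both keys: I in F major and IV in C major.

F — I in F major, IV in C major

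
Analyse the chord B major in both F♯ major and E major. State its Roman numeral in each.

IV in F♯ major; V in E major

The scale of F♯ major is F♯ G♯ A♯ B C♯ D♯ E♯; B is degree 4, and the triad built there (B-D♯-F♯) is major, so it is IV.
The scale of E major is E F♯ G♯ A B C♯ D♯; B is degree 5, and the triad built there (B-D♯-F♯) is major, so it is V.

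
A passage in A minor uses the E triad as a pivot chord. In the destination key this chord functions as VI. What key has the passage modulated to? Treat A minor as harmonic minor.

The numeral VI denotes a major triad on scale degree 6. With E on degree 6, the tonic of the new key is G♯.
Degree 6 carries a major triad in minor keys, so the destination is G♯ minor.
Check: the diatonic triads of G♯ minor (natural minor) are G♯m (i), A♯dim (ii°), B (III), C♯m (iv), D♯m (v), E (VI), F♯ (VII) — E is indeed VI.

G♯ minor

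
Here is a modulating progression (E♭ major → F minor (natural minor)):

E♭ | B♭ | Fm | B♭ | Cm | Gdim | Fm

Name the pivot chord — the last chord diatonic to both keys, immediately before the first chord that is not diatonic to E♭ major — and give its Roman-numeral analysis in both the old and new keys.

Cm — vi in E♭ major, v in F minor

Chords diatonic to E♭ major: E♭, Fm, Gm, A♭, B♭, Cm, Ddim.
Reading the progression, the first chord not in that set is Gdim, so the modulation leaves E♭ major there.
The chord immediately before Gdim is Cm, which is diatonic to both keys: vi in E♭ major and v in F minor.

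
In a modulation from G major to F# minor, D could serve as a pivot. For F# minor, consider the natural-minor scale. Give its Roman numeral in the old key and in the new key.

The scale of G major is G A B C D E F#; D is degree 5, and the triad built there (D-F#-A) is major, so it is V.
The scale of F# minor (natural minor) is F# G# A B C# D E; D is degree 6, and the triad built there (D-F#-A) is major, so it is VI.

V in G major; VI in F# minor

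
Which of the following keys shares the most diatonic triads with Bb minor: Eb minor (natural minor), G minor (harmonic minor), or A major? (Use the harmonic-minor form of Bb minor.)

Triads of Bb minor (harmonic minor): Bbm (i), Cdim (ii°), Dbaug (III+), Ebm (iv), F (V), Gb (VI), Adim (vii°).
Eb minor (natural minor) shares 3: Bbm, Ebm, Gb.
G minor (harmonic minor) shares 1: Adim.
A major shares 0: none.
The most common triads (3) are shared with Eb minor.

Eb minor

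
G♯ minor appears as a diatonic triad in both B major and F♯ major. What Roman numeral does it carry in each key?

vi in B major; ii in F♯ major

The scale of B major is B C♯ D♯ E F♯ G♯ A♯; G♯ is degree 6, and the triad built there (G♯-B-D♯) is minor, so it is vi.
The scale of F♯ major is F♯ G♯ A♯ B C♯ D♯ E♯; G♯ is degree 2, and the triad built there (G♯-B-D♯) is minor, so it is ii.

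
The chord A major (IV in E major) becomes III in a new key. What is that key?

The numeral III denotes a major triad on scale degree 3. With A on degree 3, the tonic of the new key is F#.
Degree 3 carries a major triad in natural-minor keys, so the destination is F# minor.
Check: the diatonic triads of F# minor (natural minor) are F#m (i), G#dim (ii°), A (III), Bm (iv), C#m (v), D (VI), E (VII) — A major is indeed III.

F# minor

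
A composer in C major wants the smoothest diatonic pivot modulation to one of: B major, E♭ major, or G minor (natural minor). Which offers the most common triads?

Triads of C major: C (I), Dm (ii), Em (iii), F (IV), G (V), Am (vi), Bdim (vii°).
B major shares 0: none.
E♭ major shares 0: none.
G minor (natural minor) shares 2: Dm, F.
The most common triads (2) are shared with G minor.

G minor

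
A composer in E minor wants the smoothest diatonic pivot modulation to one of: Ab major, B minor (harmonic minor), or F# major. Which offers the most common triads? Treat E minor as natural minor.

Triads of E minor (natural minor): E minor (i), F# diminished (ii°), G major (III), A minor (iv), B minor (v), C major (VI), D major (VII).
Ab major shares 0: none.
B minor (harmonic minor) shares 3: Em, G, Bm.
F# major shares 0: none.
The most common triads (3) are shared with B minor.

B minor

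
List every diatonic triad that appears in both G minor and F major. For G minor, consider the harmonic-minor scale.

Triads in G minor (harmonic minor): Gm (i), Adim (ii°), Bbaug (III+), Cm (iv), D (V), Eb (VI), F#dim (vii°).
Triads in F major: F (I), Gm (ii), Am (iii), Bb (IV), C (V), Dm (vi), Edim (vii°).
Shared triads with their functions: Gm (i in G minor, ii in F major).

Gm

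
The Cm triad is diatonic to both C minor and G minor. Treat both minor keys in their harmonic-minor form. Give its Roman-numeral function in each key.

i in C minor; iv in G minor

The scale of C minor (harmonic minor) is C D Eb F G Ab B; C is degree 1, and the triad built there (C-Eb-G) is minor, so it is i.
The scale of G minor (harmonic minor) is G A Bb C D Eb F#; C is degree 4, and the triad built there (C-Eb-G) is minor, so it is iv.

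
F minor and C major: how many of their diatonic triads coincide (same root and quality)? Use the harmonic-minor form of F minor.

Diatonic triads of F minor (harmonic minor): Fm (i), Gdim (ii°), Abaug (III+), Bbm (iv), C (V), Db (VI), Edim (vii°).
Diatonic triads of C major: C (I), Dm (ii), Em (iii), F (IV), G (V), Am (vi), Bdim (vii°).
Matching root and quality in both lists: C.
That gives 1 common triad.

1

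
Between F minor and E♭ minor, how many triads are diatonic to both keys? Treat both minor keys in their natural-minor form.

2

Diatonic triads of F minor (natural minor): F minor (i), G diminished (ii°), A♭ major (III), B♭ minor (iv), C minor (v), D♭ major (VI), E♭ major (VII).
Diatonic triads of E♭ minor (natural minor): E♭ minor (i), F diminished (ii°), G♭ major (III), A♭ minor (iv), B♭ minor (v), C♭ major (VI), D♭ major (VII).
Matching root and quality in both lists: B♭ minor, D♭ major.
That gives 2 common triads.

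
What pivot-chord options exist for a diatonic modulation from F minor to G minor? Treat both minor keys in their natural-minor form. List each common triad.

Cm, Eb

Triads in F minor (natural minor): Fm (i), Gdim (ii°), Ab (III), Bbm (iv), Cm (v), Db (VI), Eb (VII).
Triads in G minor (natural minor): Gm (i), Adim (ii°), Bb (III), Cm (iv), Dm (v), Eb (VI), F (VII).
Shared triads with their functions: Cm (v in F minor, iv in G minor); Eb (VII in F minor, VI in G minor).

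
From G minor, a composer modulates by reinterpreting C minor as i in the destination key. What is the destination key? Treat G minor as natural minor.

The numeral i denotes a minor triad on scale degree 1. With C on degree 1, the tonic of the new key is C.
Degree 1 carries a minor triad in minor keys, so the destination is C minor.
Check: the diatonic triads of C minor (natural minor) are Cm (i), Ddim (ii°), Eb (III), Fm (iv), Gm (v), Ab (VI), Bb (VII) — C minor is indeed i.

C minor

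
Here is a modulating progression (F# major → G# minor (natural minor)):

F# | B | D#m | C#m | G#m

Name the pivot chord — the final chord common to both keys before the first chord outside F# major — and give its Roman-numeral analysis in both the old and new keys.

Chords diatonic to F# major: F#, G#m, A#m, B, C#, D#m, E#dim.
Reading the progression, the first chord not in that set is C#m, so the modulation leaves F# major there.
The chord immediately before C#m is D#m, which is diatonic to both keys: vi in F# major and v in G# minor.

D#m — vi in F# major, v in G# minor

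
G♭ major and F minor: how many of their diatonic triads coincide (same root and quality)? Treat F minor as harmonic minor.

2

Diatonic triads of G♭ major: G♭ (I), A♭m (ii), B♭m (iii), C♭ (IV), D♭ (V), E♭m (vi), Fdim (vii°).
Diatonic triads of F minor (harmonic minor): Fm (i), Gdim (ii°), A♭aug (III+), B♭m (iv), C (V), D♭ (VI), Edim (vii°).
Matching root and quality in both lists: B♭m, D♭.
That gives 2 common triads.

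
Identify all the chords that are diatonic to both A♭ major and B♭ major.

Triads in A♭ major: A♭ (I), B♭m (ii), Cm (iii), D♭ (IV), E♭ (V), Fm (vi), Gdim (vii°).
Triads in B♭ major: B♭ (I), Cm (ii), Dm (iii), E♭ (IV), F (V), Gm (vi), Adim (vii°).
Shared triads with their functions: Cm (iii in A♭ major, ii in B♭ major); E♭ (V in A♭ major, IV in B♭ major).

Cm, E♭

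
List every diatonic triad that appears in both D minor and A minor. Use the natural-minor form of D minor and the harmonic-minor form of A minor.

Dm, F, Am

Triads in D minor (natural minor): Dm (i), Edim (ii°), F (III), Gm (iv), Am (v), B♭ (VI), C (VII).
Triads in A minor (harmonic minor): Am (i), Bdim (ii°), Caug (III+), Dm (iv), E (V), F (VI), G♯dim (vii°).
Shared triads with their functions: Dm (i in D minor, iv in A minor); F (III in D minor, VI in A minor); Am (v in D minor, i in A minor).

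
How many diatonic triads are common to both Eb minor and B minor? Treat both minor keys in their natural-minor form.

Diatonic triads of Eb minor (natural minor): Ebm (i), Fdim (ii°), Gb (III), Abm (iv), Bbm (v), Cb (VI), Db (VII).
Diatonic triads of B minor (natural minor): Bm (i), C#dim (ii°), D (III), Em (iv), F#m (v), G (VI), A (VII).
No triad has the same root and quality in both keys.

0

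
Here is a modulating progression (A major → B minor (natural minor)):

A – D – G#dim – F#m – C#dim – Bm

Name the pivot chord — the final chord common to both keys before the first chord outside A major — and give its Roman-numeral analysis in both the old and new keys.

F#m — vi in A major, v in B minor

Chords diatonic to A major: A, Bm, C#m, D, E, F#m, G#dim.
Reading the progression, the first chord not in that set is C#dim, so the modulation leaves A major there.
The chord immediately before C#dim is F#m, which is diatonic to both keys: vi in A major and v in B minor.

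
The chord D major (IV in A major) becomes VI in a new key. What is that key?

F# minor

The numeral VI denotes a major triad on scale degree 6. With D on degree 6, the tonic of the new key is F#.
Degree 6 carries a major triad in minor keys, so the destination is F# minor.
Check: the diatonic triads of F# minor (natural minor) are F#m (i), G#dim (ii°), A (III), Bm (iv), C#m (v), D (VI), E (VII) — D major is indeed VI.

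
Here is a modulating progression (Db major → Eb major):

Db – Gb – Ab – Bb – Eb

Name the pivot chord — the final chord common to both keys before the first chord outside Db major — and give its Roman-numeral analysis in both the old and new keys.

Chords diatonic to Db major: Db, Ebm, Fm, Gb, Ab, Bbm, Cdim.
Reading the progression, the first chord not in that set is Bb, so the modulation leaves Db major there.
The chord immediately before Bb is Ab, which is diatonic to both keys: V in Db major and IV in Eb major.

Ab — V in Db major, IV in Eb major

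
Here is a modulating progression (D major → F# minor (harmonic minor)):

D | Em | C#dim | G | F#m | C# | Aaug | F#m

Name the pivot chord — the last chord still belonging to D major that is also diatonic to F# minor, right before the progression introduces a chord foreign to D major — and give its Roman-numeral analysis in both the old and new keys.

Chords diatonic to D major: D, Em, F#m, G, A, Bm, C#dim.
Reading the progression, the first chord not in that set is C#, so the modulation leaves D major there.
The chord immediately before C# is F#m, which is diatonic to both keys: iii in D major and i in F# minor.

F#m — iii in D major, i in F# minor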